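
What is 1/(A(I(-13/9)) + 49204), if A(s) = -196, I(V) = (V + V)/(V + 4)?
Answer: 1/49008 ≈ 2.0405e-5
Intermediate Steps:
I(V) = 2*V/(4 + V) (I(V) = (2*V)/(4 + V) = 2*V/(4 + V))
1/(A(I(-13/9)) + 49204) = 1/(-196 + 49204) = 1/49008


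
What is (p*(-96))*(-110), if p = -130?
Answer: -1372800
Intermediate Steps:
(p*(-96))*(-110) = -130*(-96)*(-110) = 12480*(-110) = -1372800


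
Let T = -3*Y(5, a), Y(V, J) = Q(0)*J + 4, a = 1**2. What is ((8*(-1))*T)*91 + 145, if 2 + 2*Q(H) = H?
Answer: 6697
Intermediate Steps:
Q(H) = -1 + H/2
a = 1
Y(V, J) = 4 - J (Y(V, J) = (-1 + (1/2)*0)*J + 4 = (-1 + 0)*J + 4 = -J + 4 = 4 - J)
T = -9 (T = -3*(4 - 1*1) = -3*(4 - 1) = -3*3 = -9)
((8*(-1))*T)*91 + 145 = ((8*(-1))*(-9))*91 + 145 = -8*(-9)*91 + 145 = 72*91 + 145 = 6552 + 145 = 6697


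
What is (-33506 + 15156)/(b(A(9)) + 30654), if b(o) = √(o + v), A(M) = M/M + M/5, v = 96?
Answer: -108173250/180705311 + 9175*√2470/2349169043 ≈ -0.59842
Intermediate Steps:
A(M) = 1 + M/5 (A(M) = 1 + M*(⅕) = 1 + M/5)
b(o) = √(96 + o) (b(o) = √(o + 96) = √(96 + o))
(-33506 + 15156)/(b(A(9)) + 30654) = (-33506 + 15156)/(√(96 + (1 + (⅕)*9)) + 30654) = -18350/(√(96 + (1 + 9/5)) + 30654) = -18350/(√(96 + 14/5) + 30654) = -18350/(√(494/5) + 30654) = -18350/(√2470/5 + 30654) = -18350/(30654 + √2470/5)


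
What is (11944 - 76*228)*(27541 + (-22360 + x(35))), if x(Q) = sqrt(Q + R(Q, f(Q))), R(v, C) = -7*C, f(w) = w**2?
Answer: -27894504 - 10768*I*sqrt(2135) ≈ -2.7894e+7 - 4.9755e+5*I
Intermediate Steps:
x(Q) = sqrt(Q - 7*Q**2)
(11944 - 76*228)*(27541 + (-22360 + x(35))) = (11944 - 76*228)*(27541 + (-22360 + sqrt(35*(1 - 7*35)))) = (11944 - 17328)*(27541 + (-22360 + sqrt(35*(1 - 245)))) = -5384*(27541 + (-22360 + sqrt(35*(-244)))) = -5384*(27541 + (-22360 + sqrt(-8540))) = -5384*(27541 + (-22360 + 2*I*sqrt(2135))) = -5384*(5181 + 2*I*sqrt(2135)) = -27894504 - 10768*I*sqrt(2135)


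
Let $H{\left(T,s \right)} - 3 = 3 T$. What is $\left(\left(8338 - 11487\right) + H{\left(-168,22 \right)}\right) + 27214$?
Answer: $23564$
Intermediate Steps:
$H{\left(T,s \right)} = 3 + 3 T$
$\left(\left(8338 - 11487\right) + H{\left(-168,22 \right)}\right) + 27214 = \left(\left(8338 - 11487\right) + \left(3 + 3 \left(-168\right)\right)\right) + 27214 = \left(\left(8338 - 11487\right) + \left(3 - 504\right)\right) + 27214 = \left(-3149 - 501\right) + 27214 = -3650 + 27214 = 23564$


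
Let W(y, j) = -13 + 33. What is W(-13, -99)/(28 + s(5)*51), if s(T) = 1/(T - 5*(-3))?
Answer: 400/611 ≈ 0.65466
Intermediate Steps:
W(y, j) = 20
s(T) = 1/(15 + T) (s(T) = 1/(T + 15) = 1/(15 + T))
W(-13, -99)/(28 + s(5)*51) = 20/(28 + 51/(15 + 5)) = 20/(28 + 51/20) = 20/(611/20) = 20*(20/611) = 400/611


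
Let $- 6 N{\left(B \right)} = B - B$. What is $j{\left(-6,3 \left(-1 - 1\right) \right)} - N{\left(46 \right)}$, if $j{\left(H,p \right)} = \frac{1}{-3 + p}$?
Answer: $- \frac{1}{9} \approx -0.11111$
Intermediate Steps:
$N{\left(B \right)} = 0$ ($N{\left(B \right)} = - \frac{B - B}{6} = \left(- \frac{1}{6}\right) 0 = 0$)
$j{\left(-6,3 \left(-1 - 1\right) \right)} - N{\left(46 \right)} = \frac{1}{-3 + 3 \left(-1 - 1\right)} - 0 = \frac{1}{-3 + 3 \left(-2\right)} + 0 = \frac{1}{-3 - 6} + 0 = \frac{1}{-9} + 0 = - \frac{1}{9} + 0 = - \frac{1}{9}$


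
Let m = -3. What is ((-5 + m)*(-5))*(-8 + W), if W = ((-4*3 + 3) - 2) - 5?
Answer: -960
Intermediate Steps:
W = -16 (W = ((-12 + 3) - 2) - 5 = (-9 - 2) - 5 = -11 - 5 = -16)
((-5 + m)*(-5))*(-8 + W) = ((-5 - 3)*(-5))*(-8 - 16) = -8*(-5)*(-24) = 40*(-24) = -960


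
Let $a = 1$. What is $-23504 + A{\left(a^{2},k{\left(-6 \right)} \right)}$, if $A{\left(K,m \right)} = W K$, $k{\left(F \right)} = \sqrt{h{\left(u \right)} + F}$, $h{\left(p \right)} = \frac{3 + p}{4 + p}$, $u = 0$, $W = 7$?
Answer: $-23497$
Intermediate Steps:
$h{\left(p \right)} = \frac{3 + p}{4 + p}$
$k{\left(F \right)} = \sqrt{\frac{3}{4} + F}$ ($k{\left(F \right)} = \sqrt{\frac{3 + 0}{4 + 0} + F} = \sqrt{\frac{1}{4} \cdot 3 + F} = \sqrt{\frac{3}{4} + F}$)
$A{\left(K,m \right)} = 7 K$
$-23504 + A{\left(a^{2},k{\left(-6 \right)} \right)} = -23504 + 7 \cdot 1^{2} = -23504 + 7 \cdot 1 = -23504 + 7 = -23497$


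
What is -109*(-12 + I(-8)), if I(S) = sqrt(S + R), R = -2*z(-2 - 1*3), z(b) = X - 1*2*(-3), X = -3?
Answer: 1308 - 109*I*sqrt(14) ≈ 1308.0 - 407.84*I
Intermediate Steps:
z(b) = 3 (z(b) = -3 - 1*2*(-3) = -3 - 2*(-3) = -3 + 6 = 3)
R = -6 (R = -2*3 = -6)
I(S) = sqrt(-6 + S) (I(S) = sqrt(S - 6) = sqrt(-6 + S))
-109*(-12 + I(-8)) = -109*(-12 + sqrt(-6 - 8)) = -109*(-12 + sqrt(-14)) = -109*(-12 + I*sqrt(14)) = 1308 - 109*I*sqrt(14)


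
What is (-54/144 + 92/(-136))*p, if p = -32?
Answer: 572/17 ≈ 33.647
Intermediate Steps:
(-54/144 + 92/(-136))*p = (-54/144 + 92/(-136))*(-32) = (-54*1/144 + 92*(-1/136))*(-32) = (-3/8 - 23/34)*(-32) = -143/136*(-32) = 572/17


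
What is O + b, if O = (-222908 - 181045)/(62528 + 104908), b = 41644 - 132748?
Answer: -5084831099/55812 ≈ -91106.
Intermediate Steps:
b = -91104
O = -134651/55812 (O = -403953/167436 = -403953*1/167436 = -134651/55812 ≈ -2.4126)
O + b = -134651/55812 - 91104 = -5084831099/55812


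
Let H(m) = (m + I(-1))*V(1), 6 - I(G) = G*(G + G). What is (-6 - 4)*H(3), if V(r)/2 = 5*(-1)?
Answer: 700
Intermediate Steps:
I(G) = 6 - 2*G² (I(G) = 6 - G*(G + G) = 6 - G*2*G = 6 - 2*G²)
V(r) = -10 (V(r) = 2*(5*(-1)) = 2*(-5) = -10)
H(m) = -40 - 10*m (H(m) = (m + (6 - 2*(-1)²))*(-10) = (m + (6 - 2*1))*(-10) = (m + (6 - 2))*(-10) = (m + 4)*(-10) = (4 + m)*(-10) = -40 - 10*m)
(-6 - 4)*H(3) = (-6 - 4)*(-40 - 10*3) = -10*(-40 - 30) = -10*(-70) = 700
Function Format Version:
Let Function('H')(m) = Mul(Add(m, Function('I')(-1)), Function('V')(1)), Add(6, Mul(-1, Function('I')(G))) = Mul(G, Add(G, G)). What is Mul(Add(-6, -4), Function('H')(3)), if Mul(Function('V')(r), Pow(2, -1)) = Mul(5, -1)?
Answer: 700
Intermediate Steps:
Function('I')(G) = Add(6, Mul(-2, Pow(G, 2))) (Function('I')(G) = Add(6, Mul(-1, Mul(G, Add(G, G)))) = Add(6, Mul(-1, Mul(G, Mul(2, G)))) = Add(6, Mul(-1, Mul(2, Pow(G, 2)))) = Add(6, Mul(-2, Pow(G, 2))))
Function('V')(r) = -10 (Function('V')(r) = Mul(2, Mul(5, -1)) = Mul(2, -5) = -10)
Function('H')(m) = Add(-40, Mul(-10, m)) (Function('H')(m) = Mul(Add(m, Add(6, Mul(-2, Pow(-1, 2)))), -10) = Mul(Add(m, Add(6, Mul(-2, 1))), -10) = Mul(Add(m, Add(6, -2)), -10) = Mul(Add(m, 4), -10) = Mul(Add(4, m), -10) = Add(-40, Mul(-10, m)))
Mul(Add(-6, -4), Function('H')(3)) = Mul(Add(-6, -4), Add(-40, Mul(-10, 3))) = Mul(-10, Add(-40, -30)) = Mul(-10, -70) = 700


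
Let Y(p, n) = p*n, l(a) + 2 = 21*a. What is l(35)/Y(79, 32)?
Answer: 733/2528 ≈ 0.28995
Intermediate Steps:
l(a) = -2 + 21*a
Y(p, n) = n*p
l(35)/Y(79, 32) = (-2 + 21*35)/((32*79)) = (-2 + 735)/2528 = 733*(1/2528) = 733/2528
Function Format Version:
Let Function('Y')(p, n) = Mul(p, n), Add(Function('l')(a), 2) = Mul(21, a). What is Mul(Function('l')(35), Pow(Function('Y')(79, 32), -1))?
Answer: Rational(733, 2528) ≈ 0.28995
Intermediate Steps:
Function('l')(a) = Add(-2, Mul(21, a))
Function('Y')(p, n) = Mul(n, p)
Mul(Function('l')(35), Pow(Function('Y')(79, 32), -1)) = Mul(Add(-2, Mul(21, 35)), Pow(Mul(32, 79), -1)) = Mul(Add(-2, 735), Pow(2528, -1)) = Mul(733, Rational(1, 2528)) = Rational(733, 2528)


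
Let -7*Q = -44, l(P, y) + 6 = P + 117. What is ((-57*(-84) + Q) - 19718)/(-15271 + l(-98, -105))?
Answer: 17411/17801 ≈ 0.97809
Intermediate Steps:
l(P, y) = 111 + P (l(P, y) = -6 + (P + 117) = -6 + (117 + P) = 111 + P)
Q = 44/7 (Q = -1/7*(-44) = 44/7 ≈ 6.2857)
((-57*(-84) + Q) - 19718)/(-15271 + l(-98, -105)) = ((-57*(-84) + 44/7) - 19718)/(-15271 + (111 - 98)) = ((4788 + 44/7) - 19718)/(-15271 + 13) = (33560/7 - 19718)/(-15258) = -104466/7*(-1/15258) = 17411/17801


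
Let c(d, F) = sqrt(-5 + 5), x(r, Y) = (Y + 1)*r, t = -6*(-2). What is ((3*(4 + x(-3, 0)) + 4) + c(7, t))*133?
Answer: 931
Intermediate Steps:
t = 12
x(r, Y) = r*(1 + Y) (x(r, Y) = (1 + Y)*r = r*(1 + Y))
c(d, F) = 0 (c(d, F) = sqrt(0) = 0)
((3*(4 + x(-3, 0)) + 4) + c(7, t))*133 = ((3*(4 - 3*(1 + 0)) + 4) + 0)*133 = ((3*(4 - 3*1) + 4) + 0)*133 = ((3*(4 - 3) + 4) + 0)*133 = ((3*1 + 4) + 0)*133 = ((3 + 4) + 0)*133 = (7 + 0)*133 = 7*133 = 931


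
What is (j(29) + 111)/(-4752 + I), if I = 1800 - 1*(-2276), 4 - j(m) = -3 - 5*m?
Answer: -263/676 ≈ -0.38905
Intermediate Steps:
j(m) = 7 + 5*m (j(m) = 4 - (-3 - 5*m) = 4 + (3 + 5*m) = 7 + 5*m)
I = 4076 (I = 1800 + 2276 = 4076)
(j(29) + 111)/(-4752 + I) = ((7 + 5*29) + 111)/(-4752 + 4076) = ((7 + 145) + 111)/(-676) = (152 + 111)*(-1/676) = 263*(-1/676) = -263/676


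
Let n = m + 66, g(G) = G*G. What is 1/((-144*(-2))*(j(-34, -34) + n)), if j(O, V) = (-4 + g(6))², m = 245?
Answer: 1/384480 ≈ 2.6009e-6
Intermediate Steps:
g(G) = G²
n = 311 (n = 245 + 66 = 311)
j(O, V) = 1024 (j(O, V) = (-4 + 6²)² = (-4 + 36)² = 32² = 1024)
1/((-144*(-2))*(j(-34, -34) + n)) = 1/((-144*(-2))*(1024 + 311)) = 1/(288*1335) = 1/384480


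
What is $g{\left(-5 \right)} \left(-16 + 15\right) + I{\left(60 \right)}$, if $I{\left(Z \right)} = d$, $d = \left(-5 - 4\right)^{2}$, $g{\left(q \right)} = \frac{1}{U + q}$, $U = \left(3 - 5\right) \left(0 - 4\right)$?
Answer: $\frac{242}{3} \approx 80.667$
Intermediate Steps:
$U = 8$ ($U = \left(-2\right) \left(-4\right) = 8$)
$g{\left(q \right)} = \frac{1}{8 + q}$
$d = 81$ ($d = \left(-9\right)^{2} = 81$)
$I{\left(Z \right)} = 81$
$g{\left(-5 \right)} \left(-16 + 15\right) + I{\left(60 \right)} = \frac{-16 + 15}{8 - 5} + 81 = \frac{1}{3} \left(-1\right) + 81 = - \frac{1}{3} + 81 = \frac{242}{3}$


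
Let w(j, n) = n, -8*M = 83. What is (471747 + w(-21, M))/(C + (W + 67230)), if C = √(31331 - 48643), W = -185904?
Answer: -223931488941/56334142352 - 3773893*I*√1082/28167071176 ≈ -3.9751 - 0.0044072*I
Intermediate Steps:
M = -83/8 (M = -⅛*83 = -83/8 ≈ -10.375)
C = 4*I*√1082 (C = √(-17312) = 4*I*√1082 ≈ 131.58*I)
(471747 + w(-21, M))/(C + (W + 67230)) = (471747 - 83/8)/(4*I*√1082 + (-185904 + 67230)) = 3773893/(8*(4*I*√1082 - 118674)) = 3773893/(8*(-118674 + 4*I*√1082))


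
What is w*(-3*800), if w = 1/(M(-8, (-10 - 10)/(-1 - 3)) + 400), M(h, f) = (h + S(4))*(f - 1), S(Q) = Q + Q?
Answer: -6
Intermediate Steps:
S(Q) = 2*Q
M(h, f) = (-1 + f)*(8 + h) (M(h, f) = (h + 2*4)*(f - 1) = (h + 8)*(-1 + f) = (8 + h)*(-1 + f) = (-1 + f)*(8 + h))
w = 1/400 (w = 1/((-8 - 1*(-8) + 8*((-10 - 10)/(-1 - 3)) + ((-10 - 10)/(-1 - 3))*(-8)) + 400) = 1/((-8 + 8 + 8*(-20/(-4)) - 20/(-4)*(-8)) + 400) = 1/((-8 + 8 + 8*(-20*(-1/4)) - 20*(-1/4)*(-8)) + 400) = 1/((-8 + 8 + 8*5 + 5*(-8)) + 400) = 1/((-8 + 8 + 40 - 40) + 400) = 1/(0 + 400) = 1/400 ≈ 0.0025000)
w*(-3*800) = (-3*800)/400 = (1/400)*(-2400) = -6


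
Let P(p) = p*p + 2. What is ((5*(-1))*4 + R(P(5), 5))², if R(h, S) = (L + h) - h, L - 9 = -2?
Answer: 169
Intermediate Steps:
L = 7 (L = 9 - 2 = 7)
P(p) = 2 + p² (P(p) = p² + 2 = 2 + p²)
R(h, S) = 7 (R(h, S) = (7 + h) - h = 7)
((5*(-1))*4 + R(P(5), 5))² = ((5*(-1))*4 + 7)² = (-5*4 + 7)² = (-20 + 7)² = (-13)² = 169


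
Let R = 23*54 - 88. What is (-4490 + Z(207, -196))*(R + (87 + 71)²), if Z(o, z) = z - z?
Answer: -117269820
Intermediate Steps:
Z(o, z) = 0
R = 1154 (R = 1242 - 88 = 1154)
(-4490 + Z(207, -196))*(R + (87 + 71)²) = (-4490 + 0)*(1154 + (87 + 71)²) = -4490*(1154 + 158²) = -4490*(1154 + 24964) = -4490*26118 = -117269820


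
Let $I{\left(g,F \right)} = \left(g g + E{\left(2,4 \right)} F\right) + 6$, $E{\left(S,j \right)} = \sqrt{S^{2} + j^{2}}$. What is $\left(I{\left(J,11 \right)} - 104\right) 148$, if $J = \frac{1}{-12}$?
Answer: $- \frac{522107}{36} + 3256 \sqrt{5} \approx -7222.3$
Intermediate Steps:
$J = - \frac{1}{12} \approx -0.083333$
$I{\left(g,F \right)} = 6 + g^{2} + 2 F \sqrt{5}$ ($I{\left(g,F \right)} = \left(g g + \sqrt{2^{2} + 4^{2}} F\right) + 6 = \left(g^{2} + \sqrt{4 + 16} F\right) + 6 = \left(g^{2} + \sqrt{20} F\right) + 6 = \left(g^{2} + 2 \sqrt{5} F\right) + 6 = \left(g^{2} + 2 F \sqrt{5}\right) + 6 = 6 + g^{2} + 2 F \sqrt{5}$)
$\left(I{\left(J,11 \right)} - 104\right) 148 = \left(\left(6 + \left(- \frac{1}{12}\right)^{2} + 2 \cdot 11 \sqrt{5}\right) - 104\right) 148 = \left(\left(6 + \frac{1}{144} + 22 \sqrt{5}\right) - 104\right) 148 = \left(\left(\frac{865}{144} + 22 \sqrt{5}\right) - 104\right) 148 = \left(- \frac{14111}{144} + 22 \sqrt{5}\right) 148 = - \frac{522107}{36} + 3256 \sqrt{5}$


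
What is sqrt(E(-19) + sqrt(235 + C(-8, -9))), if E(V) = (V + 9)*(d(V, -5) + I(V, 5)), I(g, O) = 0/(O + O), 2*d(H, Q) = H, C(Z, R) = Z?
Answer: sqrt(95 + sqrt(227)) ≈ 10.491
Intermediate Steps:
d(H, Q) = H/2
I(g, O) = 0 (I(g, O) = 0/((2*O)) = 0*(1/(2*O)) = 0)
E(V) = V*(9 + V)/2 (E(V) = (V + 9)*(V/2 + 0) = (9 + V)*(V/2) = V*(9 + V)/2)
sqrt(E(-19) + sqrt(235 + C(-8, -9))) = sqrt((1/2)*(-19)*(9 - 19) + sqrt(235 - 8)) = sqrt((1/2)*(-19)*(-10) + sqrt(227)) = sqrt(95 + sqrt(227))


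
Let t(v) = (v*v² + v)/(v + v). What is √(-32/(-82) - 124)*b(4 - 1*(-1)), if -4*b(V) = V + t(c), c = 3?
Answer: -5*I*√51947/41 ≈ -27.795*I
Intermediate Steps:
t(v) = (v + v³)/(2*v) (t(v) = (v³ + v)/((2*v)) = (v + v³)*(1/(2*v)) = (v + v³)/(2*v))
b(V) = -5/4 - V/4 (b(V) = -(V + (½ + (½)*3²))/4 = -(V + (½ + (½)*9))/4 = -(V + (½ + 9/2))/4 = -(V + 5)/4 = -(5 + V)/4 = -5/4 - V/4)
√(-32/(-82) - 124)*b(4 - 1*(-1)) = √(-32/(-82) - 124)*(-5/4 - (4 - 1*(-1))/4) = √(-32*(-1/82) - 124)*(-5/4 - (4 + 1)/4) = √(16/41 - 124)*(-5/4 - ¼*5) = √(-5068/41)*(-5/4 - 5/4) = (2*I*√51947/41)*(-5/2) = -5*I*√51947/41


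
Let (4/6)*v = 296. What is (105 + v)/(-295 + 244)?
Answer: -183/17 ≈ -10.765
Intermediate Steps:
v = 444 (v = (3/2)*296 = 444)
(105 + v)/(-295 + 244) = (105 + 444)/(-295 + 244) = 549/(-51) = 549*(-1/51) = -183/17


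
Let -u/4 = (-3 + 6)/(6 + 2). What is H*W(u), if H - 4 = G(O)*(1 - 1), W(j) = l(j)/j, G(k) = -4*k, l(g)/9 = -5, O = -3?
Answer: 120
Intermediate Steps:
u = -3/2 (u = -4*(-3 + 6)/(6 + 2) = -12/8 = -4*3/8 = -3/2 ≈ -1.5000)
l(g) = -45 (l(g) = 9*(-5) = -45)
W(j) = -45/j
H = 4 (H = 4 + (-4*(-3))*(1 - 1) = 4 + 12*0 = 4 + 0 = 4)
H*W(u) = 4*(-45/(-3/2)) = 4*(-45*(-⅔)) = 4*30 = 120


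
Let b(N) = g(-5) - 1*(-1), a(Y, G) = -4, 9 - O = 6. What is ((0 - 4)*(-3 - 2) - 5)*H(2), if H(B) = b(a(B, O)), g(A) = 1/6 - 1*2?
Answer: -25/2 ≈ -12.500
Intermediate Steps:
O = 3 (O = 9 - 1*6 = 9 - 6 = 3)
g(A) = -11/6 (g(A) = 1/6 - 2 = -11/6)
b(N) = -5/6 (b(N) = -11/6 - 1*(-1) = -11/6 + 1 = -5/6)
H(B) = -5/6
((0 - 4)*(-3 - 2) - 5)*H(2) = ((0 - 4)*(-3 - 2) - 5)*(-5/6) = (-4*(-5) - 5)*(-5/6) = (20 - 5)*(-5/6) = 15*(-5/6) = -25/2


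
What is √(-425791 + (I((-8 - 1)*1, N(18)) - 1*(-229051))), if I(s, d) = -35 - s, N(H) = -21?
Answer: I*√196766 ≈ 443.58*I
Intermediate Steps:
√(-425791 + (I((-8 - 1)*1, N(18)) - 1*(-229051))) = √(-425791 + ((-35 - (-8 - 1)) - 1*(-229051))) = √(-425791 + ((-35 - (-9)) + 229051)) = √(-425791 + ((-35 - 1*(-9)) + 229051)) = √(-425791 + ((-35 + 9) + 229051)) = √(-425791 + (-26 + 229051)) = √(-425791 + 229025) = √(-196766) = I*√196766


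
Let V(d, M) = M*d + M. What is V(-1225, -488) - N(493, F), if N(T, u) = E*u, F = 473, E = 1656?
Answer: -185976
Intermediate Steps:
V(d, M) = M + M*d
N(T, u) = 1656*u
V(-1225, -488) - N(493, F) = -488*(1 - 1225) - 1656*473 = -488*(-1224) - 1*783288 = 597312 - 783288 = -185976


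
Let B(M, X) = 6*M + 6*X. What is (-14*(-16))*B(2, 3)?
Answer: 6720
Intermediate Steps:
(-14*(-16))*B(2, 3) = (-14*(-16))*(6*2 + 6*3) = 224*(12 + 18) = 224*30 = 6720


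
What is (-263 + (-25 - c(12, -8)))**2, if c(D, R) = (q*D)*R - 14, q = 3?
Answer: 196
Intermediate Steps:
c(D, R) = -14 + 3*D*R (c(D, R) = (3*D)*R - 14 = 3*D*R - 14 = -14 + 3*D*R)
(-263 + (-25 - c(12, -8)))**2 = (-263 + (-25 - (-14 + 3*12*(-8))))**2 = (-263 + (-25 - (-14 - 288)))**2 = (-263 + (-25 - 1*(-302)))**2 = (-263 + (-25 + 302))**2 = (-263 + 277)**2 = 14**2 = 196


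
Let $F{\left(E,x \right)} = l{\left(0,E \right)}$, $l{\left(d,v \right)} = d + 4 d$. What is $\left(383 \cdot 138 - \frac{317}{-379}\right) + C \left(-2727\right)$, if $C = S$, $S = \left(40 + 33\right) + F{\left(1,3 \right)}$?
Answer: $- \frac{55415926}{379} \approx -1.4622 \cdot 10^{5}$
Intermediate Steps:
$l{\left(d,v \right)} = 5 d$
$F{\left(E,x \right)} = 0$ ($F{\left(E,x \right)} = 5 \cdot 0 = 0$)
$S = 73$ ($S = \left(40 + 33\right) + 0 = 73 + 0 = 73$)
$C = 73$
$\left(383 \cdot 138 - \frac{317}{-379}\right) + C \left(-2727\right) = \left(383 \cdot 138 - \frac{317}{-379}\right) + 73 \left(-2727\right) = \left(52854 - - \frac{317}{379}\right) - 199071 = \left(52854 + \frac{317}{379}\right) - 199071 = \frac{20031983}{379} - 199071 = - \frac{55415926}{379}$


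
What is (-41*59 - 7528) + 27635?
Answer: 17688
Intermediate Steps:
(-41*59 - 7528) + 27635 = (-2419 - 7528) + 27635 = -9947 + 27635 = 17688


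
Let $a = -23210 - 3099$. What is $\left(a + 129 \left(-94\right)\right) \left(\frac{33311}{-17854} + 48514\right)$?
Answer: $- \frac{33289923515575}{17854} \approx -1.8646 \cdot 10^{9}$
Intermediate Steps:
$a = -26309$ ($a = -23210 - 3099 = -26309$)
$\left(a + 129 \left(-94\right)\right) \left(\frac{33311}{-17854} + 48514\right) = \left(-26309 + 129 \left(-94\right)\right) \left(\frac{33311}{-17854} + 48514\right) = \left(-26309 - 12126\right) \left(33311 \left(- \frac{1}{17854}\right) + 48514\right) = - 38435 \left(- \frac{33311}{17854} + 48514\right) = \left(-38435\right) \frac{866135645}{17854} = - \frac{33289923515575}{17854}$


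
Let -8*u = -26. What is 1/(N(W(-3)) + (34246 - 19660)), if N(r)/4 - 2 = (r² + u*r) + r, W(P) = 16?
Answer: 1/15890 ≈ 6.2933e-5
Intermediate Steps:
u = 13/4 (u = -⅛*(-26) = 13/4 ≈ 3.2500)
N(r) = 8 + 4*r² + 17*r (N(r) = 8 + 4*((r² + 13*r/4) + r) = 8 + 4*(r² + 17*r/4) = 8 + (4*r² + 17*r) = 8 + 4*r² + 17*r)
1/(N(W(-3)) + (34246 - 19660)) = 1/((8 + 4*16² + 17*16) + (34246 - 19660)) = 1/((8 + 4*256 + 272) + 14586) = 1/((8 + 1024 + 272) + 14586) = 1/(1304 + 14586) = 1/15890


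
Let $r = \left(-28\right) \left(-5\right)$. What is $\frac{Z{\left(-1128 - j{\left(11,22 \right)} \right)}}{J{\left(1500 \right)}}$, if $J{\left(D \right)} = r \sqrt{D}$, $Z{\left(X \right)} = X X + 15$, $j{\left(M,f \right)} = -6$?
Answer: $\frac{419633 \sqrt{15}}{7000} \approx 232.18$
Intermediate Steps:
$r = 140$
$Z{\left(X \right)} = 15 + X^{2}$ ($Z{\left(X \right)} = X^{2} + 15 = 15 + X^{2}$)
$J{\left(D \right)} = 140 \sqrt{D}$
$\frac{Z{\left(-1128 - j{\left(11,22 \right)} \right)}}{J{\left(1500 \right)}} = \frac{15 + \left(-1128 - -6\right)^{2}}{140 \sqrt{1500}} = \frac{15 + \left(-1128 + 6\right)^{2}}{140 \cdot 10 \sqrt{15}} = \frac{15 + \left(-1122\right)^{2}}{1400 \sqrt{15}} = \left(15 + 1258884\right) \frac{\sqrt{15}}{21000} = 1258899 \frac{\sqrt{15}}{21000} = \frac{419633 \sqrt{15}}{7000}$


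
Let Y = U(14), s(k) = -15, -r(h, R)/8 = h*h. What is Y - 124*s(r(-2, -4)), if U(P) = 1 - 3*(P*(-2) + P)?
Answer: 1903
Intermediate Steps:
r(h, R) = -8*h² (r(h, R) = -8*h*h = -8*h²)
U(P) = 1 + 3*P (U(P) = 1 - 3*(-2*P + P) = 1 - (-3)*P = 1 + 3*P)
Y = 43 (Y = 1 + 3*14 = 1 + 42 = 43)
Y - 124*s(r(-2, -4)) = 43 - 124*(-15) = 43 + 1860 = 1903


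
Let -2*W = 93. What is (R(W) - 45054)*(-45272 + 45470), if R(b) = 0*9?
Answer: -8920692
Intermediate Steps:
W = -93/2 (W = -1/2*93 = -93/2 ≈ -46.500)
R(b) = 0
(R(W) - 45054)*(-45272 + 45470) = (0 - 45054)*(-45272 + 45470) = -45054*198 = -8920692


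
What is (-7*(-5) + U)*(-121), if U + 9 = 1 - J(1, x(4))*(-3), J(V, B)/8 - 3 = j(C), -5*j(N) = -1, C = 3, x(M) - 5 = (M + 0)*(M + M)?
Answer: -62799/5 ≈ -12560.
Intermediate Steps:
x(M) = 5 + 2*M² (x(M) = 5 + (M + 0)*(M + M) = 5 + M*(2*M) = 5 + 2*M²)
j(N) = ⅕ (j(N) = -⅕*(-1) = ⅕)
J(V, B) = 128/5 (J(V, B) = 24 + 8*(⅕) = 24 + 8/5 = 128/5)
U = 344/5 (U = -9 + (1 - 1*128/5*(-3)) = -9 + (1 - 128/5*(-3)) = -9 + (1 + 384/5) = -9 + 389/5 = 344/5 ≈ 68.800)
(-7*(-5) + U)*(-121) = (-7*(-5) + 344/5)*(-121) = (35 + 344/5)*(-121) = (519/5)*(-121) = -62799/5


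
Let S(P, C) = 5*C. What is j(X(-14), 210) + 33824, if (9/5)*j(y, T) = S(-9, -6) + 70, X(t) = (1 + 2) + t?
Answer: 304616/9 ≈ 33846.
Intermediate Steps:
X(t) = 3 + t
j(y, T) = 200/9 (j(y, T) = 5*(5*(-6) + 70)/9 = 5*(-30 + 70)/9 = (5/9)*40 = 200/9)
j(X(-14), 210) + 33824 = 200/9 + 33824 = 304616/9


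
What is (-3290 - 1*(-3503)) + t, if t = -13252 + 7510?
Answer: -5529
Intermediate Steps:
t = -5742
(-3290 - 1*(-3503)) + t = (-3290 - 1*(-3503)) - 5742 = (-3290 + 3503) - 5742 = 213 - 5742 = -5529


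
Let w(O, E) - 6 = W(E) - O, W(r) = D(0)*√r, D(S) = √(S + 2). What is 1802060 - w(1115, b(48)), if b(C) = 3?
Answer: 1803169 - √6 ≈ 1.8032e+6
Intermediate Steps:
D(S) = √(2 + S)
W(r) = √2*√r (W(r) = √(2 + 0)*√r = √2*√r)
w(O, E) = 6 - O + √2*√E (w(O, E) = 6 + (√2*√E - O) = 6 + (-O + √2*√E) = 6 - O + √2*√E)
1802060 - w(1115, b(48)) = 1802060 - (6 - 1*1115 + √2*√3) = 1802060 - (6 - 1115 + √6) = 1802060 - (-1109 + √6) = 1802060 + (1109 - √6) = 1803169 - √6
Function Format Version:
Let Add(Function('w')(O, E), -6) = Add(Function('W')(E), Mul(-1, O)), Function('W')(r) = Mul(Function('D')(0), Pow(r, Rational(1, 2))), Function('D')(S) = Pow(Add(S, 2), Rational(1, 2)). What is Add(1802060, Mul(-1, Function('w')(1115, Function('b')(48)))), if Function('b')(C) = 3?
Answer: Add(1803169, Mul(-1, Pow(6, Rational(1, 2)))) ≈ 1.8032e+6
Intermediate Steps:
Function('D')(S) = Pow(Add(2, S), Rational(1, 2))
Function('W')(r) = Mul(Pow(2, Rational(1, 2)), Pow(r, Rational(1, 2))) (Function('W')(r) = Mul(Pow(Add(2, 0), Rational(1, 2)), Pow(r, Rational(1, 2))) = Mul(Pow(2, Rational(1, 2)), Pow(r, Rational(1, 2))))
Function('w')(O, E) = Add(6, Mul(-1, O), Mul(Pow(2, Rational(1, 2)), Pow(E, Rational(1, 2)))) (Function('w')(O, E) = Add(6, Add(Mul(Pow(2, Rational(1, 2)), Pow(E, Rational(1, 2))), Mul(-1, O))) = Add(6, Add(Mul(-1, O), Mul(Pow(2, Rational(1, 2)), Pow(E, Rational(1, 2))))) = Add(6, Mul(-1, O), Mul(Pow(2, Rational(1, 2)), Pow(E, Rational(1, 2)))))
Add(1802060, Mul(-1, Function('w')(1115, Function('b')(48)))) = Add(1802060, Mul(-1, Add(6, Mul(-1, 1115), Mul(Pow(2, Rational(1, 2)), Pow(3, Rational(1, 2)))))) = Add(1802060, Mul(-1, Add(6, -1115, Pow(6, Rational(1, 2))))) = Add(1802060, Mul(-1, Add(-1109, Pow(6, Rational(1, 2))))) = Add(1802060, Add(1109, Mul(-1, Pow(6, Rational(1, 2))))) = Add(1803169, Mul(-1, Pow(6, Rational(1, 2))))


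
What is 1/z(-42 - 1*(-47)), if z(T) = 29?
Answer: 1/29 ≈ 0.034483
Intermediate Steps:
1/z(-42 - 1*(-47)) = 1/29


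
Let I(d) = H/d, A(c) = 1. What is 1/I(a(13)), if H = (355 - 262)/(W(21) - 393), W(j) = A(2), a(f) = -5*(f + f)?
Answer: 50960/93 ≈ 547.96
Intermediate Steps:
a(f) = -10*f
W(j) = 1
H = -93/392 (H = (355 - 262)/(1 - 393) = 93/(-392) = 93*(-1/392) = -93/392 ≈ -0.23724)
I(d) = -93/(392*d)
1/I(a(13)) = 1/(-93/(392*((-10*13)))) = 1/(-93/392/(-130)) = 1/(-93/392*(-1/130)) = 1/(93/50960) = 50960/93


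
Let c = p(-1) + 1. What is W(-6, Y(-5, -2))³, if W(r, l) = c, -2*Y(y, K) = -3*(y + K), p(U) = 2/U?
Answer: -1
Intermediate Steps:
Y(y, K) = 3*K/2 + 3*y/2 (Y(y, K) = -(-3)*(y + K)/2 = -(-3)*(K + y)/2 = -(-3*K - 3*y)/2 = 3*K/2 + 3*y/2)
c = -1 (c = 2/(-1) + 1 = 2*(-1) + 1 = -2 + 1 = -1)
W(r, l) = -1
W(-6, Y(-5, -2))³ = (-1)³ = -1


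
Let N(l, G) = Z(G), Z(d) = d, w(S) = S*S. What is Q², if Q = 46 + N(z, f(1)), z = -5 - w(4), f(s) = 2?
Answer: 2304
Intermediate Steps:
w(S) = S²
z = -21 (z = -5 - 1*4² = -5 - 1*16 = -5 - 16 = -21)
N(l, G) = G
Q = 48 (Q = 46 + 2 = 48)
Q² = 48² = 2304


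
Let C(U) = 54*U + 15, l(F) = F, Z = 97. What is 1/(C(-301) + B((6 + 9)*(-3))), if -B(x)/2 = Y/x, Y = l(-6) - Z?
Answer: -45/730961 ≈ -6.1563e-5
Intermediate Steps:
Y = -103 (Y = -6 - 1*97 = -6 - 97 = -103)
B(x) = 206/x (B(x) = -(-206)/x = 206/x)
C(U) = 15 + 54*U
1/(C(-301) + B((6 + 9)*(-3))) = 1/((15 + 54*(-301)) + 206/(((6 + 9)*(-3)))) = 1/((15 - 16254) + 206/((15*(-3)))) = 1/(-16239 + 206/(-45)) = 1/(-16239 + 206*(-1/45)) = 1/(-16239 - 206/45) = 1/(-730961/45) = -45/730961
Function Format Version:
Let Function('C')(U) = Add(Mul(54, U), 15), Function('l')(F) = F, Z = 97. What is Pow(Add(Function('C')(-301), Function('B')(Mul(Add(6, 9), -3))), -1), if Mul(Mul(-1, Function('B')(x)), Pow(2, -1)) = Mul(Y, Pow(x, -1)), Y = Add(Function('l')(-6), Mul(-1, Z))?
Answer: Rational(-45, 730961) ≈ -6.1563e-5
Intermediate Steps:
Y = -103 (Y = Add(-6, Mul(-1, 97)) = Add(-6, -97) = -103)
Function('B')(x) = Mul(206, Pow(x, -1)) (Function('B')(x) = Mul(-2, Mul(-103, Pow(x, -1))) = Mul(206, Pow(x, -1)))
Function('C')(U) = Add(15, Mul(54, U))
Pow(Add(Function('C')(-301), Function('B')(Mul(Add(6, 9), -3))), -1) = Pow(Add(Add(15, Mul(54, -301)), Mul(206, Pow(Mul(Add(6, 9), -3), -1))), -1) = Pow(Add(Add(15, -16254), Mul(206, Pow(Mul(15, -3), -1))), -1) = Pow(Add(-16239, Mul(206, Pow(-45, -1))), -1) = Pow(Add(-16239, Mul(206, Rational(-1, 45))), -1) = Pow(Add(-16239, Rational(-206, 45)), -1) = Pow(Rational(-730961, 45), -1) = Rational(-45, 730961)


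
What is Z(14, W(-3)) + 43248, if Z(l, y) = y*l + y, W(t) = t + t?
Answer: 43158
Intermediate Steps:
W(t) = 2*t
Z(l, y) = y + l*y (Z(l, y) = l*y + y = y + l*y)
Z(14, W(-3)) + 43248 = (2*(-3))*(1 + 14) + 43248 = -6*15 + 43248 = -90 + 43248 = 43158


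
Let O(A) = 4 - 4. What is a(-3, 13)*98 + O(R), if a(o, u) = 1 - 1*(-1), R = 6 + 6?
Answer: 196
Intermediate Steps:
R = 12
O(A) = 0
a(o, u) = 2 (a(o, u) = 1 + 1 = 2)
a(-3, 13)*98 + O(R) = 2*98 + 0 = 196 + 0 = 196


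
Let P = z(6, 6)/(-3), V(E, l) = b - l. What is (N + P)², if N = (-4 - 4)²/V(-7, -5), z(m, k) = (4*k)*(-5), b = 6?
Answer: 254016/121 ≈ 2099.3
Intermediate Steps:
V(E, l) = 6 - l
z(m, k) = -20*k
N = 64/11 (N = (-4 - 4)²/(6 - 1*(-5)) = (-8)²/(6 + 5) = 64/11 ≈ 5.8182)
P = 40 (P = -20*6/(-3) = -120*(-⅓) = 40)
(N + P)² = (64/11 + 40)² = (504/11)² = 254016/121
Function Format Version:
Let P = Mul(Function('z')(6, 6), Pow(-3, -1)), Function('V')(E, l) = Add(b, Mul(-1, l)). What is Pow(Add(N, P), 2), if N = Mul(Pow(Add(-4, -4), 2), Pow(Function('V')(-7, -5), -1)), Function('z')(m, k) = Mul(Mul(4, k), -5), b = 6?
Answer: Rational(254016, 121) ≈ 2099.3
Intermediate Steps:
Function('V')(E, l) = Add(6, Mul(-1, l))
Function('z')(m, k) = Mul(-20, k)
N = Rational(64, 11) (N = Mul(Pow(Add(-4, -4), 2), Pow(Add(6, Mul(-1, -5)), -1)) = Mul(Pow(-8, 2), Pow(Add(6, 5), -1)) = Mul(64, Pow(11, -1)) = Mul(64, Rational(1, 11)) = Rational(64, 11) ≈ 5.8182)
P = 40 (P = Mul(Mul(-20, 6), Pow(-3, -1)) = Mul(-120, Rational(-1, 3)) = 40)
Pow(Add(N, P), 2) = Pow(Add(Rational(64, 11), 40), 2) = Pow(Rational(504, 11), 2) = Rational(254016, 121)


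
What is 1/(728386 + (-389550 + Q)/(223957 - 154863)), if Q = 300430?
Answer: 34547/25163506582 ≈ 1.3729e-6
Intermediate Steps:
1/(728386 + (-389550 + Q)/(223957 - 154863)) = 1/(728386 + (-389550 + 300430)/(223957 - 154863)) = 1/(728386 - 89120/69094) = 1/(728386 - 89120*1/69094) = 1/(728386 - 44560/34547) = 1/(25163506582/34547) = 34547/25163506582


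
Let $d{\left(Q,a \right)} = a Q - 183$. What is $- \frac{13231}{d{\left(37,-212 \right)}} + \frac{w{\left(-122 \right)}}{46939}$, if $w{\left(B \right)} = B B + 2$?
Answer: $\frac{740539831}{376779353} \approx 1.9654$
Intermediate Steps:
$w{\left(B \right)} = 2 + B^{2}$ ($w{\left(B \right)} = B^{2} + 2 = 2 + B^{2}$)
$d{\left(Q,a \right)} = -183 + Q a$ ($d{\left(Q,a \right)} = Q a - 183 = -183 + Q a$)
$- \frac{13231}{d{\left(37,-212 \right)}} + \frac{w{\left(-122 \right)}}{46939} = - \frac{13231}{-183 + 37 \left(-212\right)} + \frac{2 + \left(-122\right)^{2}}{46939} = - \frac{13231}{-183 - 7844} + \left(2 + 14884\right) \frac{1}{46939} = - \frac{13231}{-8027} + 14886 \cdot \frac{1}{46939} = \left(-13231\right) \left(- \frac{1}{8027}\right) + \frac{14886}{46939} = \frac{13231}{8027} + \frac{14886}{46939} = \frac{740539831}{376779353}$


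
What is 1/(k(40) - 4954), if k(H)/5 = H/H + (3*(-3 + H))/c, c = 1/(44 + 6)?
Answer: 1/22801 ≈ 4.3858e-5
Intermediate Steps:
c = 1/50 ≈ 0.020000
k(H) = -2245 + 750*H (k(H) = 5*(H/H + (3*(-3 + H))/(1/50)) = 5*(1 + (-9 + 3*H)*50) = 5*(1 + (-450 + 150*H)) = 5*(-449 + 150*H) = -2245 + 750*H)
1/(k(40) - 4954) = 1/((-2245 + 750*40) - 4954) = 1/((-2245 + 30000) - 4954) = 1/(27755 - 4954) = 1/22801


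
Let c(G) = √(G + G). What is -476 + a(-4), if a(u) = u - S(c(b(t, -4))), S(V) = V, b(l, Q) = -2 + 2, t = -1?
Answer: -480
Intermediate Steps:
b(l, Q) = 0
c(G) = √2*√G (c(G) = √(2*G) = √2*√G)
a(u) = u (a(u) = u - √2*√0 = u - √2*0 = u - 1*0 = u + 0 = u)
-476 + a(-4) = -476 - 4 = -480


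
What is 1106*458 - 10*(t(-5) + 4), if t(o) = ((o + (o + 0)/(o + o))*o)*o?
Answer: 507633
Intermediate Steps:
t(o) = o**2*(1/2 + o) (t(o) = ((o + o/((2*o)))*o)*o = ((o + o*(1/(2*o)))*o)*o = ((o + 1/2)*o)*o = ((1/2 + o)*o)*o = (o*(1/2 + o))*o = o**2*(1/2 + o))
1106*458 - 10*(t(-5) + 4) = 1106*458 - 10*((-5)**2*(1/2 - 5) + 4) = 506548 - 10*(25*(-9/2) + 4) = 506548 - 10*(-225/2 + 4) = 506548 - 10*(-217/2) = 506548 + 1085 = 507633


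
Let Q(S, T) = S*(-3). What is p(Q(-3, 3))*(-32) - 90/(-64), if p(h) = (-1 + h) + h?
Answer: -17363/32 ≈ -542.59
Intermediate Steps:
Q(S, T) = -3*S
p(h) = -1 + 2*h
p(Q(-3, 3))*(-32) - 90/(-64) = (-1 + 2*(-3*(-3)))*(-32) - 90/(-64) = (-1 + 2*9)*(-32) - 90*(-1/64) = (-1 + 18)*(-32) + 45/32 = 17*(-32) + 45/32 = -544 + 45/32 = -17363/32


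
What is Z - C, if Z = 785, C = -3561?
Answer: 4346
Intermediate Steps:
Z - C = 785 - 1*(-3561) = 785 + 3561 = 4346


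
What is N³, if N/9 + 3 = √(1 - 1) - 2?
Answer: -91125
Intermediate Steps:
N = -45 (N = -27 + 9*(√(1 - 1) - 2) = -27 + 9*(√0 - 2) = -27 + 9*(0 - 2) = -27 + 9*(-2) = -27 - 18 = -45)
N³ = (-45)³ = -91125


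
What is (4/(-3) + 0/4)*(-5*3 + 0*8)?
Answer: 20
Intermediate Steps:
(4/(-3) + 0/4)*(-5*3 + 0*8) = (4*(-⅓) + 0*(¼))*(-15 + 0) = (-4/3 + 0)*(-15) = -4/3*(-15) = 20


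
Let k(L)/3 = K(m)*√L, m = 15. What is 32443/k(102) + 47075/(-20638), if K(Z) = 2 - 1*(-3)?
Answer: -47075/20638 + 32443*√102/1530 ≈ 211.87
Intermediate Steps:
K(Z) = 5 (K(Z) = 2 + 3 = 5)
k(L) = 15*√L (k(L) = 3*(5*√L) = 15*√L)
32443/k(102) + 47075/(-20638) = 32443/((15*√102)) + 47075/(-20638) = 32443*(√102/1530) + 47075*(-1/20638) = 32443*√102/1530 - 47075/20638 = -47075/20638 + 32443*√102/1530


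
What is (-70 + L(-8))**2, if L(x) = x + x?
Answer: 7396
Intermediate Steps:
L(x) = 2*x
(-70 + L(-8))**2 = (-70 + 2*(-8))**2 = (-70 - 16)**2 = (-86)**2 = 7396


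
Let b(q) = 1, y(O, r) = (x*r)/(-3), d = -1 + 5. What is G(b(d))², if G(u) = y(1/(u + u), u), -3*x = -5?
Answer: 25/81 ≈ 0.30864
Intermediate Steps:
x = 5/3 (x = -⅓*(-5) = 5/3 ≈ 1.6667)
d = 4
y(O, r) = -5*r/9 (y(O, r) = (5*r/3)/(-3) = (5*r/3)*(-⅓) = -5*r/9)
G(u) = -5*u/9
G(b(d))² = (-5/9*1)² = (-5/9)² = 25/81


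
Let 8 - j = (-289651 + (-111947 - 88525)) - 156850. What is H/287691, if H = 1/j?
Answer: 1/186130610871 ≈ 5.3726e-12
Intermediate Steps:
j = 646981 (j = 8 - ((-289651 + (-111947 - 88525)) - 156850) = 8 - ((-289651 - 200472) - 156850) = 8 - (-490123 - 156850) = 8 - 1*(-646973) = 8 + 646973 = 646981)
H = 1/646981 ≈ 1.5456e-6
H/287691 = (1/646981)/287691 = (1/646981)*(1/287691) = 1/186130610871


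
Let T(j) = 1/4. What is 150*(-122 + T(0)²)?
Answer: -146325/8 ≈ -18291.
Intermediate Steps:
T(j) = ¼
150*(-122 + T(0)²) = 150*(-122 + (¼)²) = 150*(-122 + 1/16) = 150*(-1951/16) = -146325/8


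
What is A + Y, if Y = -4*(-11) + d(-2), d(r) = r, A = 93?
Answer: 135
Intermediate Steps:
Y = 42 (Y = -4*(-11) - 2 = 44 - 2 = 42)
A + Y = 93 + 42 = 135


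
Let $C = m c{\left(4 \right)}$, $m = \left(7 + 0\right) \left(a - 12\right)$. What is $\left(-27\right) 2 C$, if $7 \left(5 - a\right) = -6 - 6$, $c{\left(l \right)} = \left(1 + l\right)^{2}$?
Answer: $49950$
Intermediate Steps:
$a = \frac{47}{7}$ ($a = 5 - \frac{-6 - 6}{7} = 5 - - \frac{12}{7} = 5 + \frac{12}{7} = \frac{47}{7} \approx 6.7143$)
$m = -37$ ($m = \left(7 + 0\right) \left(\frac{47}{7} - 12\right) = 7 \left(- \frac{37}{7}\right) = -37$)
$C = -925$ ($C = - 37 \left(1 + 4\right)^{2} = - 37 \cdot 5^{2} = \left(-37\right) 25 = -925$)
$\left(-27\right) 2 C = \left(-27\right) 2 \left(-925\right) = \left(-54\right) \left(-925\right) = 49950$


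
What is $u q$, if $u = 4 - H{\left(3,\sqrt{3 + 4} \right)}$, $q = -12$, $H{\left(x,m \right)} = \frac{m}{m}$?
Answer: $-36$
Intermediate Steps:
$H{\left(x,m \right)} = 1$
$u = 3$ ($u = 4 - 1 = 3$)
$u q = 3 \left(-12\right) = -36$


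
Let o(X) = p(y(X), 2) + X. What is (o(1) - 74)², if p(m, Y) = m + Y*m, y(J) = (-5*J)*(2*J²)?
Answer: 10609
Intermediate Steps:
y(J) = -10*J³
o(X) = X - 30*X³ (o(X) = (-10*X³)*(1 + 2) + X = -10*X³*3 + X = -30*X³ + X = X - 30*X³)
(o(1) - 74)² = ((1 - 30*1³) - 74)² = ((1 - 30*1) - 74)² = ((1 - 30) - 74)² = (-29 - 74)² = (-103)² = 10609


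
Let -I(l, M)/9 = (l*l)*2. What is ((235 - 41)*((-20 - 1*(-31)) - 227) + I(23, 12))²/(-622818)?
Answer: -146924082/34601 ≈ -4246.2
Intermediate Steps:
I(l, M) = -18*l² (I(l, M) = -9*l*l*2 = -9*l²*2 = -18*l²)
((235 - 41)*((-20 - 1*(-31)) - 227) + I(23, 12))²/(-622818) = ((235 - 41)*((-20 - 1*(-31)) - 227) - 18*23²)²/(-622818) = (194*((-20 + 31) - 227) - 18*529)²*(-1/622818) = (194*(11 - 227) - 9522)²*(-1/622818) = (194*(-216) - 9522)²*(-1/622818) = (-41904 - 9522)²*(-1/622818) = (-51426)²*(-1/622818) = 2644633476*(-1/622818) = -146924082/34601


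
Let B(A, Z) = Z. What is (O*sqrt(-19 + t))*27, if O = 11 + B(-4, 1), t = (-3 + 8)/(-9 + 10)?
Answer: 324*I*sqrt(14) ≈ 1212.3*I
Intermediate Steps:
t = 5 (t = 5/1 = 5*1 = 5)
O = 12 (O = 11 + 1 = 12)
(O*sqrt(-19 + t))*27 = (12*sqrt(-19 + 5))*27 = (12*sqrt(-14))*27 = (12*(I*sqrt(14)))*27 = (12*I*sqrt(14))*27 = 324*I*sqrt(14)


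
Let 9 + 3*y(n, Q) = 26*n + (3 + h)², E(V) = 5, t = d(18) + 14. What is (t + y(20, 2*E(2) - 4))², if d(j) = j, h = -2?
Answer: 369664/9 ≈ 41074.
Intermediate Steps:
t = 32 (t = 18 + 14 = 32)
y(n, Q) = -8/3 + 26*n/3 (y(n, Q) = -3 + (26*n + (3 - 2)²)/3 = -3 + (26*n + 1²)/3 = -3 + (26*n + 1)/3 = -3 + (1 + 26*n)/3 = -3 + (⅓ + 26*n/3) = -8/3 + 26*n/3)
(t + y(20, 2*E(2) - 4))² = (32 + (-8/3 + (26/3)*20))² = (32 + (-8/3 + 520/3))² = (32 + 512/3)² = (608/3)² = 369664/9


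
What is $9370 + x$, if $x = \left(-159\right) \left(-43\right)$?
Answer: $16207$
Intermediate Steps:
$x = 6837$
$9370 + x = 9370 + 6837 = 16207$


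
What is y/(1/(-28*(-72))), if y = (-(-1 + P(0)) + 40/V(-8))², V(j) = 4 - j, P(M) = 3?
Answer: 3584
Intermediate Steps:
y = 16/9 (y = (-(-1 + 3) + 40/(4 - 1*(-8)))² = (-1*2 + 40/(4 + 8))² = (-2 + 40/12)² = (-2 + 40*(1/12))² = (-2 + 10/3)² = (4/3)² = 16/9 ≈ 1.7778)
y/(1/(-28*(-72))) = 16/(9*(1/(-28*(-72)))) = 16/(9*(1/2016)) = (16/9)*2016 = 3584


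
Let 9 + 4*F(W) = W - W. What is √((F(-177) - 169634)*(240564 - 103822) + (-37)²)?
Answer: 3*I*√10309510546/2 ≈ 1.523e+5*I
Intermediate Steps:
F(W) = -9/4 (F(W) = -9/4 + (W - W)/4 = -9/4 + (¼)*0 = -9/4 + 0 = -9/4)
√((F(-177) - 169634)*(240564 - 103822) + (-37)²) = √((-9/4 - 169634)*(240564 - 103822) + (-37)²) = √(-678545/4*136742 + 1369) = √(-46392800195/2 + 1369) = √(-46392797457/2) = 3*I*√10309510546/2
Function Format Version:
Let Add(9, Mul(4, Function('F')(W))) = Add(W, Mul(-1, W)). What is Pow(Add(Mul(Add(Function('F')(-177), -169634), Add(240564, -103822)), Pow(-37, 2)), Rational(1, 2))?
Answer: Mul(Rational(3, 2), I, Pow(10309510546, Rational(1, 2))) ≈ Mul(1.5230e+5, I)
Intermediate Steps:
Function('F')(W) = Rational(-9, 4) (Function('F')(W) = Add(Rational(-9, 4), Mul(Rational(1, 4), Add(W, Mul(-1, W)))) = Add(Rational(-9, 4), Mul(Rational(1, 4), 0)) = Add(Rational(-9, 4), 0) = Rational(-9, 4))
Pow(Add(Mul(Add(Function('F')(-177), -169634), Add(240564, -103822)), Pow(-37, 2)), Rational(1, 2)) = Pow(Add(Mul(Add(Rational(-9, 4), -169634), Add(240564, -103822)), Pow(-37, 2)), Rational(1, 2)) = Pow(Add(Mul(Rational(-678545, 4), 136742), 1369), Rational(1, 2)) = Pow(Add(Rational(-46392800195, 2), 1369), Rational(1, 2)) = Pow(Rational(-46392797457, 2), Rational(1, 2)) = Mul(Rational(3, 2), I, Pow(10309510546, Rational(1, 2)))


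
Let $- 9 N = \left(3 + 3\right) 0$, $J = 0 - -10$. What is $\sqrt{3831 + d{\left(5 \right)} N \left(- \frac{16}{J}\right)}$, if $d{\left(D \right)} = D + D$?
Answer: $\sqrt{3831} \approx 61.895$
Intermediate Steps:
$J = 10$ ($J = 0 + 10 = 10$)
$d{\left(D \right)} = 2 D$
$N = 0$ ($N = - \frac{\left(3 + 3\right) 0}{9} = - \frac{6 \cdot 0}{9} = \left(- \frac{1}{9}\right) 0 = 0$)
$\sqrt{3831 + d{\left(5 \right)} N \left(- \frac{16}{J}\right)} = \sqrt{3831 + 2 \cdot 5 \cdot 0 \left(- \frac{16}{10}\right)} = \sqrt{3831 + 10 \cdot 0 \left(\left(-16\right) \frac{1}{10}\right)} = \sqrt{3831 + 0 \left(- \frac{8}{5}\right)} = \sqrt{3831 + 0} = \sqrt{3831}$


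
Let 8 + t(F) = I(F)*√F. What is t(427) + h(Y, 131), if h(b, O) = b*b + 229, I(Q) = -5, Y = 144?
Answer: 20957 - 5*√427 ≈ 20854.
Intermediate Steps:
h(b, O) = 229 + b² (h(b, O) = b² + 229 = 229 + b²)
t(F) = -8 - 5*√F
t(427) + h(Y, 131) = (-8 - 5*√427) + (229 + 144²) = (-8 - 5*√427) + (229 + 20736) = (-8 - 5*√427) + 20965 = 20957 - 5*√427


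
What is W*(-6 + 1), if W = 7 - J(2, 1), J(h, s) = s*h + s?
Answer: -20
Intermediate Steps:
J(h, s) = s + h*s (J(h, s) = h*s + s = s + h*s)
W = 4 (W = 7 - (1 + 2) = 7 - 3 = 4)
W*(-6 + 1) = 4*(-6 + 1) = 4*(-5) = -20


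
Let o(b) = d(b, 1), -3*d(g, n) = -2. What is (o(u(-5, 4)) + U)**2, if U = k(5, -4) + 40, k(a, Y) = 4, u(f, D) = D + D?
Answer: 17956/9 ≈ 1995.1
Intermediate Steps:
u(f, D) = 2*D
d(g, n) = 2/3 (d(g, n) = -1/3*(-2) = 2/3)
o(b) = 2/3
U = 44 (U = 4 + 40 = 44)
(o(u(-5, 4)) + U)**2 = (2/3 + 44)**2 = (134/3)**2 = 17956/9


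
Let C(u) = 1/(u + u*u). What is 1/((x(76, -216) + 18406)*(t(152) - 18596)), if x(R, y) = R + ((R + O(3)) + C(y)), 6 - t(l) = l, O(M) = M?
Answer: -23220/8077547493011 ≈ -2.8746e-9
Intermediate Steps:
C(u) = 1/(u + u²)
t(l) = 6 - l
x(R, y) = 3 + 2*R + 1/(y*(1 + y)) (x(R, y) = R + ((R + 3) + 1/(y*(1 + y))) = R + ((3 + R) + 1/(y*(1 + y))) = R + (3 + R + 1/(y*(1 + y))) = 3 + 2*R + 1/(y*(1 + y)))
1/((x(76, -216) + 18406)*(t(152) - 18596)) = 1/(((1 - 216*(1 - 216)*(3 + 2*76))/((-216)*(1 - 216)) + 18406)*((6 - 1*152) - 18596)) = 1/((-1/216*(1 - 216*(-215)*(3 + 152))/(-215) + 18406)*((6 - 152) - 18596)) = 1/((-1/216*(-1/215)*(1 - 216*(-215)*155) + 18406)*(-146 - 18596)) = 1/((-1/216*(-1/215)*(1 + 7198200) + 18406)*(-18742)) = 1/((-1/216*(-1/215)*7198201 + 18406)*(-18742)) = 1/((7198201/46440 + 18406)*(-18742)) = 1/((861972841/46440)*(-18742)) = 1/(-8077547493011/23220) = -23220/8077547493011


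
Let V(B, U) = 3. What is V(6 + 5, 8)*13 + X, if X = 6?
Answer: 45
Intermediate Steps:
V(6 + 5, 8)*13 + X = 3*13 + 6 = 39 + 6 = 45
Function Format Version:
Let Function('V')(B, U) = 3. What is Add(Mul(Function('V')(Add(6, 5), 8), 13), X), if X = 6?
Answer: 45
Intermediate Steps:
Add(Mul(Function('V')(Add(6, 5), 8), 13), X) = Add(Mul(3, 13), 6) = Add(39, 6) = 45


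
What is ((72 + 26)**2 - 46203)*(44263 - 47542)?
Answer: 120008121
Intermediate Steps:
((72 + 26)**2 - 46203)*(44263 - 47542) = (98**2 - 46203)*(-3279) = (9604 - 46203)*(-3279) = -36599*(-3279) = 120008121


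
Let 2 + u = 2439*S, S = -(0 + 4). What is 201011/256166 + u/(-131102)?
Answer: 14426305975/16791937466 ≈ 0.85912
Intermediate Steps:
S = -4 (S = -1*4 = -4)
u = -9758 (u = -2 + 2439*(-4) = -2 - 9756 = -9758)
201011/256166 + u/(-131102) = 201011/256166 - 9758/(-131102) = 201011*(1/256166) - 9758*(-1/131102) = 201011/256166 + 4879/65551 = 14426305975/16791937466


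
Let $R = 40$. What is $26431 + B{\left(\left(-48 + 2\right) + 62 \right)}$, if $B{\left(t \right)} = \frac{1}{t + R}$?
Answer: $\frac{1480137}{56} \approx 26431.0$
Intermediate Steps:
$B{\left(t \right)} = \frac{1}{40 + t}$ ($B{\left(t \right)} = \frac{1}{t + 40} = \frac{1}{40 + t}$)
$26431 + B{\left(\left(-48 + 2\right) + 62 \right)} = 26431 + \frac{1}{40 + \left(\left(-48 + 2\right) + 62\right)} = 26431 + \frac{1}{40 + \left(-46 + 62\right)} = 26431 + \frac{1}{40 + 16} = 26431 + \frac{1}{56} = \frac{1480137}{56}$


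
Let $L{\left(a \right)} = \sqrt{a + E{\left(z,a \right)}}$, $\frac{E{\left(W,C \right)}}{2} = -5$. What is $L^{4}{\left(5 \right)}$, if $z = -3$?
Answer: $25$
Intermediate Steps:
$E{\left(W,C \right)} = -10$ ($E{\left(W,C \right)} = 2 \left(-5\right) = -10$)
$L{\left(a \right)} = \sqrt{-10 + a}$ ($L{\left(a \right)} = \sqrt{a - 10} = \sqrt{-10 + a}$)
$L^{4}{\left(5 \right)} = \left(\sqrt{-10 + 5}\right)^{4} = \left(\sqrt{-5}\right)^{4} = \left(i \sqrt{5}\right)^{4} = 25$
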